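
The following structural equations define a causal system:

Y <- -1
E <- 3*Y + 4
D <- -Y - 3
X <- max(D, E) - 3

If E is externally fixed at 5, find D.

-2

Under do(E=5), the mechanism E <- 3*Y + 4 is discarded; E is fixed at 5.
Since D is not a descendant of the intervened variable, it is unaffected.
D = -Y - 3  [with Y=-1]  = -2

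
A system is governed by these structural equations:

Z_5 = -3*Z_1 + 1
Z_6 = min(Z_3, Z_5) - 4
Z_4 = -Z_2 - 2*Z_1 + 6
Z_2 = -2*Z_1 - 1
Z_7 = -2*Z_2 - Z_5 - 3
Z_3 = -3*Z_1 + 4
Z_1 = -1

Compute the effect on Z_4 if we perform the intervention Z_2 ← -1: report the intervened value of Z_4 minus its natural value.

2

Under do(Z_2=-1), the mechanism Z_2 = -2*Z_1 - 1 is discarded; Z_2 is fixed at -1.
Z_4 = -Z_2 - 2*Z_1 + 6  [with Z_2=-1, Z_1=-1]  = 9
Without intervention: Z_2 = -2*Z_1 - 1  [with Z_1=-1]  = 1; Z_4 = -Z_2 - 2*Z_1 + 6  [with Z_2=1, Z_1=-1]  = 7.
Change = 9 − 7 = 2.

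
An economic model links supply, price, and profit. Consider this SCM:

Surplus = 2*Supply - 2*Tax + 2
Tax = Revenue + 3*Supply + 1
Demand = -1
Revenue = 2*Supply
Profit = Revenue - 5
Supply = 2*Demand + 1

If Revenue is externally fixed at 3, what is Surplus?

The intervention breaks the incoming arrows to Revenue: Revenue = 2*Supply no longer applies, and Revenue = 3.
Supply = 2*Demand + 1  [with Demand=-1]  = -1
Tax = Revenue + 3*Supply + 1  [with Revenue=3, Supply=-1]  = 1
Surplus = 2*Supply - 2*Tax + 2  [with Supply=-1, Tax=1]  = -2

-2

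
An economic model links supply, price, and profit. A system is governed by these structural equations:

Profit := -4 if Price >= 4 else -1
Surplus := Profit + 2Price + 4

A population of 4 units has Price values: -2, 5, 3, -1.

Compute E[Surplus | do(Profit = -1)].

Under do(Profit=-1), Profit's equation is replaced by Profit=-1 for every unit. Per-unit Surplus: -1, 13, 9, 1. Mean = 5.5.

5.5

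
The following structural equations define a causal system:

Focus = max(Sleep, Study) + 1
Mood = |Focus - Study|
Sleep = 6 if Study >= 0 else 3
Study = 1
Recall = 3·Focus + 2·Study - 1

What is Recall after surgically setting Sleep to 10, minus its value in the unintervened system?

12

do(Sleep=10) replaces the equation Sleep = 6 if Study >= 0 else 3 with the constant Sleep = 10.
Focus = max(Sleep, Study) + 1  [with Sleep=10, Study=1]  = 11
Recall = 3·Focus + 2·Study - 1  [with Focus=11, Study=1]  = 34
Without intervention: Sleep = 6 if Study >= 0 else 3  [with Study=1]  = 6; Focus = max(Sleep, Study) + 1  [with Sleep=6, Study=1]  = 7; Recall = 3·Focus + 2·Study - 1  [with Focus=7, Study=1]  = 22.
Change = 34 − 22 = 12.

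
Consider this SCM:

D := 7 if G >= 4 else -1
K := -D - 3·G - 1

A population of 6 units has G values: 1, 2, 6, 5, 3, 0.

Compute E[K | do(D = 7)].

-16.5

The intervention sets D=7 in all 6 units regardless of G. Recomputing K per unit gives -11, -14, -26, -23, -17, -8; average -16.5.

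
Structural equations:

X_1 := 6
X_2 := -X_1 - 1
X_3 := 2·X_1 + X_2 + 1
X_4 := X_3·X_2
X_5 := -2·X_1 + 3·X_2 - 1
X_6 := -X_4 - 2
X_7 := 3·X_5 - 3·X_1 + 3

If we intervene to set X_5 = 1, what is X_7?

Under do(X_5=1), the mechanism X_5 := -2·X_1 + 3·X_2 - 1 is discarded; X_5 is fixed at 1.
X_7 = 3·X_5 - 3·X_1 + 3  [with X_5=1, X_1=6]  = -12

-12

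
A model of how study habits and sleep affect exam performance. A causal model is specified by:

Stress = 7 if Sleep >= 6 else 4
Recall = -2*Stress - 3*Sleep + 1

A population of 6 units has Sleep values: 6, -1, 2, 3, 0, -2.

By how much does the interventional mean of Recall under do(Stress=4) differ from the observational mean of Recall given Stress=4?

The intervention sets Stress=4 in all 6 units regardless of Sleep. Recomputing Recall per unit gives -25, -4, -13, -16, -7, -1; average -11.
Conditioning on Stress=4 selects the 5 unit(s) with Sleep ∈ {-1, 2, 3, 0, -2}. Their Recall values: -4, -13, -16, -7, -1. Mean = -8.2.
Difference = -11 − (-8.2) = -2.8.

-2.8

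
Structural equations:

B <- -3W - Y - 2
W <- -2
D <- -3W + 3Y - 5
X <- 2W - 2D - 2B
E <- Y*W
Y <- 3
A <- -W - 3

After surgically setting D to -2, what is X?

The intervention breaks the incoming arrows to D: D <- -3W + 3Y - 5 no longer applies, and D = -2.
B = -3W - Y - 2  [with W=-2, Y=3]  = 1
X = 2W - 2D - 2B  [with W=-2, D=-2, B=1]  = -2

-2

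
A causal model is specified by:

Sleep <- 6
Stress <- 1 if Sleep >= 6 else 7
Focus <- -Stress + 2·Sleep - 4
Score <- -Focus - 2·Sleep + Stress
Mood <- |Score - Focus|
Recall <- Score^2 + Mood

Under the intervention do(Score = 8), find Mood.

Intervening sets Score = 8 and removes its equation (Score <- -Focus - 2·Sleep + Stress).
Stress = 1 if Sleep >= 6 else 7  [with Sleep=6]  = 1
Focus = -Stress + 2·Sleep - 4  [with Stress=1, Sleep=6]  = 7
Mood = |Score - Focus|  [with Score=8, Focus=7]  = 1

1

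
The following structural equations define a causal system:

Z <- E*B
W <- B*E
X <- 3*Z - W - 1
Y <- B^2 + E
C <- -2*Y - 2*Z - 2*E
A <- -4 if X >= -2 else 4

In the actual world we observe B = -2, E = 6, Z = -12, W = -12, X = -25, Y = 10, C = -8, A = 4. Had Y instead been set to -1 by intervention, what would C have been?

14

Intervening sets Y = -1 and removes its equation (Y <- B^2 + E).
Z = E*B  [with E=6, B=-2]  = -12
C = -2*Y - 2*Z - 2*E  [with Y=-1, Z=-12, E=6]  = 14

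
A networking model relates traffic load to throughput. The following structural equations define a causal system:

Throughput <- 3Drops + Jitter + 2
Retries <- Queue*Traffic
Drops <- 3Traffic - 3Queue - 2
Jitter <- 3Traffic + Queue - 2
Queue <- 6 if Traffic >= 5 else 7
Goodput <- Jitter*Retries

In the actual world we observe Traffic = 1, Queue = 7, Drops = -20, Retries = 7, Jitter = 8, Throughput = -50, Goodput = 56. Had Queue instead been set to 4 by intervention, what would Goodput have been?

20

Under do(Queue=4), the mechanism Queue <- 6 if Traffic >= 5 else 7 is discarded; Queue is fixed at 4.
Retries = Queue*Traffic  [with Queue=4, Traffic=1]  = 4
Jitter = 3Traffic + Queue - 2  [with Traffic=1, Queue=4]  = 5
Goodput = Jitter*Retries  [with Jitter=5, Retries=4]  = 20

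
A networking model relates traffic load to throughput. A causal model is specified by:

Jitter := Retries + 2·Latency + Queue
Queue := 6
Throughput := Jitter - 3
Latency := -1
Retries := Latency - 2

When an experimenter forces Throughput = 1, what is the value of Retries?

do(Throughput=1) replaces the equation Throughput := Jitter - 3 with the constant Throughput = 1.
Retries is not downstream of the intervention, so its value is determined by the original equations.
Retries = Latency - 2  [with Latency=-1]  = -3

-3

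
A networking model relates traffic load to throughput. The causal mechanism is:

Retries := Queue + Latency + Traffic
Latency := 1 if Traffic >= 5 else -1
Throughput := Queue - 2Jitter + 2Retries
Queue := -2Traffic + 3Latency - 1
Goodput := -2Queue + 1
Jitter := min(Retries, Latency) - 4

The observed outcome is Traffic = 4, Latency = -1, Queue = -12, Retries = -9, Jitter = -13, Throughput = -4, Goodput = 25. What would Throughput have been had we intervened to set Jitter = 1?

-32

The intervention breaks the incoming arrows to Jitter: Jitter := min(Retries, Latency) - 4 no longer applies, and Jitter = 1.
Latency = 1 if Traffic >= 5 else -1  [with Traffic=4]  = -1
Queue = -2Traffic + 3Latency - 1  [with Traffic=4, Latency=-1]  = -12
Retries = Queue + Latency + Traffic  [with Queue=-12, Latency=-1, Traffic=4]  = -9
Throughput = Queue - 2Jitter + 2Retries  [with Queue=-12, Jitter=1, Retries=-9]  = -32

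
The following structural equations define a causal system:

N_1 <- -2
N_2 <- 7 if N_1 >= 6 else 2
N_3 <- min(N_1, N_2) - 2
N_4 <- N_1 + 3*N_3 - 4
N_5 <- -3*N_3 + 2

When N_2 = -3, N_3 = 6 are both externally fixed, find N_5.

Under do(N_2 = -3, N_3 = 6), each intervened variable's structural equation is replaced by its fixed value.
N_5 = -3*N_3 + 2  [with N_3=6]  = -16

-16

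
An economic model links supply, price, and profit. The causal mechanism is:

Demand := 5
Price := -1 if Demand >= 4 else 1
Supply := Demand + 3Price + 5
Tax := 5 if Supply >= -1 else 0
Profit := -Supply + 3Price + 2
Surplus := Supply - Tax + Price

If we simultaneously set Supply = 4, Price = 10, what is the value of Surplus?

9

Setting Supply = 4, Price = 10 by intervention discards those variables' equations.
Tax = 5 if Supply >= -1 else 0  [with Supply=4]  = 5
Surplus = Supply - Tax + Price  [with Supply=4, Tax=5, Price=10]  = 9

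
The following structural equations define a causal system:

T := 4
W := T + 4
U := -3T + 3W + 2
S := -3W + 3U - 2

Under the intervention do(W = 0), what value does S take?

-32

Under do(W=0), the mechanism W := T + 4 is discarded; W is fixed at 0.
U = -3T + 3W + 2  [with T=4, W=0]  = -10
S = -3W + 3U - 2  [with W=0, U=-10]  = -32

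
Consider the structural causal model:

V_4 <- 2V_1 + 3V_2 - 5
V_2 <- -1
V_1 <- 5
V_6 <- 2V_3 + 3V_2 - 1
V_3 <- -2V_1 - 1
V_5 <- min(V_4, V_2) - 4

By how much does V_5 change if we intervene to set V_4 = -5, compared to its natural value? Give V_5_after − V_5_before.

Intervening sets V_4 = -5 and removes its equation (V_4 <- 2V_1 + 3V_2 - 5).
V_5 = min(V_4, V_2) - 4  [with V_4=-5, V_2=-1]  = -9
Without intervention: V_4 = 2V_1 + 3V_2 - 5  [with V_1=5, V_2=-1]  = 2; V_5 = min(V_4, V_2) - 4  [with V_4=2, V_2=-1]  = -5.
Change = -9 − (-5) = -4.

-4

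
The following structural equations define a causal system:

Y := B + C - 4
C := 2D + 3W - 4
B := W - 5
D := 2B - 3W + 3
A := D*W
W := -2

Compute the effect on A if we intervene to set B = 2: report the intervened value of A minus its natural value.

-36

Under do(B=2), the mechanism B := W - 5 is discarded; B is fixed at 2.
D = 2B - 3W + 3  [with B=2, W=-2]  = 13
A = D*W  [with D=13, W=-2]  = -26
Without intervention: B = W - 5  [with W=-2]  = -7; D = 2B - 3W + 3  [with B=-7, W=-2]  = -5; A = D*W  [with D=-5, W=-2]  = 10.
Change = -26 − 10 = -36.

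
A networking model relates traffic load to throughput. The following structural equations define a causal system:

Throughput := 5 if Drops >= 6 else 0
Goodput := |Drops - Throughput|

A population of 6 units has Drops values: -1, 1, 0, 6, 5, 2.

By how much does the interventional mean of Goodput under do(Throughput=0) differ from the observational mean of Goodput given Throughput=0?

0.7

Under do(Throughput=0), Throughput's equation is replaced by Throughput=0 for every unit. Per-unit Goodput: 1, 1, 0, 6, 5, 2. Mean = 2.5.
Observing Throughput=0 restricts to units where Throughput's equation naturally yields 0: Drops ∈ {-1, 1, 0, 5, 2}. In that subpopulation Goodput = 1, 1, 0, 5, 2, mean 1.8.
Difference = 2.5 − 1.8 = 0.7.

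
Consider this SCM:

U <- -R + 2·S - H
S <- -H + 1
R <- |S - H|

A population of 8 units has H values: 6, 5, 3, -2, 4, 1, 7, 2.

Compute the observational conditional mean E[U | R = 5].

-4.5

E[U|R=5] averages over only the 2 units with R=5 (H = 3, -2): U = -12, 3, mean -4.5.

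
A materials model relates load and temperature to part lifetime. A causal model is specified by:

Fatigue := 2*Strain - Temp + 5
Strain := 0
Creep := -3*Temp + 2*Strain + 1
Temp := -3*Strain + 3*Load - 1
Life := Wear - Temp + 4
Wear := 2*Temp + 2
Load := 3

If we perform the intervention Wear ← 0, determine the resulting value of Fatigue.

-3

The intervention breaks the incoming arrows to Wear: Wear := 2*Temp + 2 no longer applies, and Wear = 0.
Since Fatigue is not a descendant of the intervened variable, it is unaffected.
Temp = -3*Strain + 3*Load - 1  [with Strain=0, Load=3]  = 8
Fatigue = 2*Strain - Temp + 5  [with Strain=0, Temp=8]  = -3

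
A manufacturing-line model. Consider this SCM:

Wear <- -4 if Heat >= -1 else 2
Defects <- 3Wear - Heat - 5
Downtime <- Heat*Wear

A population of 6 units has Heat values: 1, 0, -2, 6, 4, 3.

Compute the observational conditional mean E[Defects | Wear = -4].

Observing Wear=-4 restricts to units where Wear's equation naturally yields -4: Heat ∈ {1, 0, 6, 4, 3}. In that subpopulation Defects = -18, -17, -23, -21, -20, mean -19.8.

-19.8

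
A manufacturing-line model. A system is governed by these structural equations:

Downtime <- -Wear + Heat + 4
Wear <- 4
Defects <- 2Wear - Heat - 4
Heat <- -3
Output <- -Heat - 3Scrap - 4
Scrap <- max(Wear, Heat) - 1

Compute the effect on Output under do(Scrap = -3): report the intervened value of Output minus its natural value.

18

Intervening sets Scrap = -3 and removes its equation (Scrap <- max(Wear, Heat) - 1).
Output = -Heat - 3Scrap - 4  [with Heat=-3, Scrap=-3]  = 8
Without intervention: Scrap = max(Wear, Heat) - 1  [with Wear=4, Heat=-3]  = 3; Output = -Heat - 3Scrap - 4  [with Heat=-3, Scrap=3]  = -10.
Change = 8 − (-10) = 18.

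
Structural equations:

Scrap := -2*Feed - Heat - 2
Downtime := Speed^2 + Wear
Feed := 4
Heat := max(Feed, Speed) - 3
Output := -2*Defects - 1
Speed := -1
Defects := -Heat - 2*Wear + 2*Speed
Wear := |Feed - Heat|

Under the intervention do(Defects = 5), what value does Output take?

Under do(Defects=5), the mechanism Defects := -Heat - 2*Wear + 2*Speed is discarded; Defects is fixed at 5.
Output = -2*Defects - 1  [with Defects=5]  = -11

-11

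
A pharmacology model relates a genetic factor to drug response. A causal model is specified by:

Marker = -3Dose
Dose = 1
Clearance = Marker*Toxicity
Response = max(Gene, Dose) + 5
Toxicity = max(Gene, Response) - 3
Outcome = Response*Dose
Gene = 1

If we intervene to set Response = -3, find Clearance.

Under do(Response=-3), the mechanism Response = max(Gene, Dose) + 5 is discarded; Response is fixed at -3.
Marker = -3Dose  [with Dose=1]  = -3
Toxicity = max(Gene, Response) - 3  [with Gene=1, Response=-3]  = -2
Clearance = Marker*Toxicity  [with Marker=-3, Toxicity=-2]  = 6

6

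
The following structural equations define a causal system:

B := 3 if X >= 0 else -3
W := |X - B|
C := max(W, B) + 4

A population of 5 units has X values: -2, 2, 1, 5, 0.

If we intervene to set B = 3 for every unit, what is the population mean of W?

2.6

The intervention sets B=3 in all 5 units regardless of X. Recomputing W per unit gives 5, 1, 2, 2, 3; average 2.6.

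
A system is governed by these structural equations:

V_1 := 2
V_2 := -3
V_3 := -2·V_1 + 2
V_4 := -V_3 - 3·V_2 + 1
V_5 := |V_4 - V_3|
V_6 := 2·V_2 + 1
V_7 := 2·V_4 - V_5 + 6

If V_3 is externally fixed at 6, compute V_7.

The intervention breaks the incoming arrows to V_3: V_3 := -2·V_1 + 2 no longer applies, and V_3 = 6.
V_4 = -V_3 - 3·V_2 + 1  [with V_3=6, V_2=-3]  = 4
V_5 = |V_4 - V_3|  [with V_4=4, V_3=6]  = 2
V_7 = 2·V_4 - V_5 + 6  [with V_4=4, V_5=2]  = 12

12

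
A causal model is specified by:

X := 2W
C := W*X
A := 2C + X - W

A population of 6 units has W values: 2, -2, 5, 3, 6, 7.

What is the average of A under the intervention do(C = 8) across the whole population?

Under do(C=8), C's equation is replaced by C=8 for every unit. Per-unit A: 18, 14, 21, 19, 22, 23. Mean = 19.5.

19.5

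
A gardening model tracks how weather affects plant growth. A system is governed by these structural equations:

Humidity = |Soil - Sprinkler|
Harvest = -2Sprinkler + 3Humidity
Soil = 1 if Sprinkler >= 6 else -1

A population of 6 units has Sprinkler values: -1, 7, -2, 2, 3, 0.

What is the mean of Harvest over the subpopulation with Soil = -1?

Observing Soil=-1 restricts to units where Soil's equation naturally yields -1: Sprinkler ∈ {-1, -2, 2, 3, 0}. In that subpopulation Harvest = 2, 7, 5, 6, 3, mean 4.6.

4.6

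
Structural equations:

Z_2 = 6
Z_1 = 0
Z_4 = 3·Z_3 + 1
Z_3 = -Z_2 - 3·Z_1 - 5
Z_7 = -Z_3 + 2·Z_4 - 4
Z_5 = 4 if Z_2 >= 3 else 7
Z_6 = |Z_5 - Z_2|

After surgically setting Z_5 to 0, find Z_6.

6

The intervention breaks the incoming arrows to Z_5: Z_5 = 4 if Z_2 >= 3 else 7 no longer applies, and Z_5 = 0.
Z_6 = |Z_5 - Z_2|  [with Z_5=0, Z_2=6]  = 6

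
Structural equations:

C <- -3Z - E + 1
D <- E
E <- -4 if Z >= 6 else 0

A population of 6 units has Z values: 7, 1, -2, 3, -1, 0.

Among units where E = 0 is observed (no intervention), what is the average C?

Conditioning on E=0 selects the 5 unit(s) with Z ∈ {1, -2, 3, -1, 0}. Their C values: -2, 7, -8, 4, 1. Mean = 0.4.

0.4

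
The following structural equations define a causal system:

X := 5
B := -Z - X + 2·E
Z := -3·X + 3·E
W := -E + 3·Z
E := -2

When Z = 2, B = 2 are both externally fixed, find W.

8

Setting Z = 2, B = 2 by intervention discards those variables' equations.
W = -E + 3·Z  [with E=-2, Z=2]  = 8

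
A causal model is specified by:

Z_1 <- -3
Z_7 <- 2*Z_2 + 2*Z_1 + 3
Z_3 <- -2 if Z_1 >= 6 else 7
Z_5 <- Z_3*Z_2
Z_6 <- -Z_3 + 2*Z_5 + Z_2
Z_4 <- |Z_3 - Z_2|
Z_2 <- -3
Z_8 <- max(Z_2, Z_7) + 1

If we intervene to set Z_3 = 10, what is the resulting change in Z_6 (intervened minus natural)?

The intervention breaks the incoming arrows to Z_3: Z_3 <- -2 if Z_1 >= 6 else 7 no longer applies, and Z_3 = 10.
Z_5 = Z_3*Z_2  [with Z_3=10, Z_2=-3]  = -30
Z_6 = -Z_3 + 2*Z_5 + Z_2  [with Z_3=10, Z_5=-30, Z_2=-3]  = -73
Without intervention: Z_3 = -2 if Z_1 >= 6 else 7  [with Z_1=-3]  = 7; Z_5 = Z_3*Z_2  [with Z_3=7, Z_2=-3]  = -21; Z_6 = -Z_3 + 2*Z_5 + Z_2  [with Z_3=7, Z_5=-21, Z_2=-3]  = -52.
Change = -73 − (-52) = -21.

-21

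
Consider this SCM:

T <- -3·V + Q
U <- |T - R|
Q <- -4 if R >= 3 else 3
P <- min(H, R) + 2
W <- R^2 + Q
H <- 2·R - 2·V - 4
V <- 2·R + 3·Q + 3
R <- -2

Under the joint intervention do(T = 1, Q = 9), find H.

The joint intervention fixes T = 1, Q = 9, removing each variable's own equation.
V = 2·R + 3·Q + 3  [with R=-2, Q=9]  = 26
H = 2·R - 2·V - 4  [with R=-2, V=26]  = -60

-60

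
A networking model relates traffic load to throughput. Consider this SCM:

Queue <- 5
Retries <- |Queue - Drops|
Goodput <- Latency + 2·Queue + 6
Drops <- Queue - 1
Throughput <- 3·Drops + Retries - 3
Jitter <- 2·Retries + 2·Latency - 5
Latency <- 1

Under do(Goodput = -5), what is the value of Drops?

4

Intervening sets Goodput = -5 and removes its equation (Goodput <- Latency + 2·Queue + 6).
Drops is not downstream of the intervention, so its value is determined by the original equations.
Drops = Queue - 1  [with Queue=5]  = 4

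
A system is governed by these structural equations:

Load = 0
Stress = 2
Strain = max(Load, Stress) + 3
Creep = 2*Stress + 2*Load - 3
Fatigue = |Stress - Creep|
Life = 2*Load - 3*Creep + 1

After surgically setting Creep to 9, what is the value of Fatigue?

7

Intervening sets Creep = 9 and removes its equation (Creep = 2*Stress + 2*Load - 3).
Fatigue = |Stress - Creep|  [with Stress=2, Creep=9]  = 7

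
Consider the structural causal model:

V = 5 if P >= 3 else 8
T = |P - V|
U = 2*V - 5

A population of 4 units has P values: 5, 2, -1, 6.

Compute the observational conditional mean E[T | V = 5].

Observing V=5 restricts to units where V's equation naturally yields 5: P ∈ {5, 6}. In that subpopulation T = 0, 1, mean 0.5.

0.5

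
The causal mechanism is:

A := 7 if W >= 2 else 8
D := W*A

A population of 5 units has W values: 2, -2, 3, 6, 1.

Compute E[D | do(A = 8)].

16

The intervention sets A=8 in all 5 units regardless of W. Recomputing D per unit gives 16, -16, 24, 48, 8; average 16.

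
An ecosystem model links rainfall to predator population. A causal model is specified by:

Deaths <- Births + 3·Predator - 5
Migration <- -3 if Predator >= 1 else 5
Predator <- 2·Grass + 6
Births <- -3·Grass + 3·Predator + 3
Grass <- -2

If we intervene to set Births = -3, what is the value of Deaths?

-2

The intervention breaks the incoming arrows to Births: Births <- -3·Grass + 3·Predator + 3 no longer applies, and Births = -3.
Predator = 2·Grass + 6  [with Grass=-2]  = 2
Deaths = Births + 3·Predator - 5  [with Births=-3, Predator=2]  = -2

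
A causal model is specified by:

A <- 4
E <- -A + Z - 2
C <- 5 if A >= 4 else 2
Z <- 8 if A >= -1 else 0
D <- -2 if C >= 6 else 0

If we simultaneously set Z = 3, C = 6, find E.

-3

Setting Z = 3, C = 6 by intervention discards those variables' equations.
E = -A + Z - 2  [with A=4, Z=3]  = -3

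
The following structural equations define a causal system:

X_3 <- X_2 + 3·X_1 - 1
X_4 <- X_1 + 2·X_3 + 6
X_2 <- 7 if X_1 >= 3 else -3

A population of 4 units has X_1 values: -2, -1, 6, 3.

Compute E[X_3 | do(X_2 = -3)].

0.5

do(X_2=-3) breaks X_2's dependence on X_1. With X_2=-3 fixed, X_3 across the units is -10, -7, 14, 5, mean 0.5.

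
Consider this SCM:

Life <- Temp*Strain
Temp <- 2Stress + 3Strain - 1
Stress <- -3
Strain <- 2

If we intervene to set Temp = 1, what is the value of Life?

2

The intervention breaks the incoming arrows to Temp: Temp <- 2Stress + 3Strain - 1 no longer applies, and Temp = 1.
Life = Temp*Strain  [with Temp=1, Strain=2]  = 2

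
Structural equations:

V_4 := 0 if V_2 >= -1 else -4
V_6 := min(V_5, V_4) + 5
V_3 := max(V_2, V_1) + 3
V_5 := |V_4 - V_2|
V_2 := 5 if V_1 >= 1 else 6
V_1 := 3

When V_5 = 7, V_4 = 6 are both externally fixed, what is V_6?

Setting V_5 = 7, V_4 = 6 by intervention discards those variables' equations.
V_6 = min(V_5, V_4) + 5  [with V_5=7, V_4=6]  = 11

11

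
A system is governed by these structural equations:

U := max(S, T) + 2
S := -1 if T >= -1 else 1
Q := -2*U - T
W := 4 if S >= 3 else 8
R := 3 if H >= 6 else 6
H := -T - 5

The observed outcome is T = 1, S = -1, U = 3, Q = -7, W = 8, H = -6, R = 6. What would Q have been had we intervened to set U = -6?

The intervention breaks the incoming arrows to U: U := max(S, T) + 2 no longer applies, and U = -6.
Q = -2*U - T  [with U=-6, T=1]  = 11

11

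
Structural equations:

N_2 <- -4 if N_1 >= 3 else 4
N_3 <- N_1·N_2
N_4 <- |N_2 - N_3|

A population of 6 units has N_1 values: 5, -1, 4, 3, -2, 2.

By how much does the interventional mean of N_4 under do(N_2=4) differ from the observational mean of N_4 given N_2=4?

Every unit gets N_2=4 under the intervention. N_4 values become 16, 8, 12, 8, 12, 4; E[N_4|do(N_2=4)] = 10.
E[N_4|N_2=4] averages over only the 3 units with N_2=4 (N_1 = -1, -2, 2): N_4 = 8, 12, 4, mean 8.
Difference = 10 − 8 = 2.

2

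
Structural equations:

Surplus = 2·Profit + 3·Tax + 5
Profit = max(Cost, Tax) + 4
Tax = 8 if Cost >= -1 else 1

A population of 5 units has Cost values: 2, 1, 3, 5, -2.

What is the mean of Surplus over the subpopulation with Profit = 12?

53

E[Surplus|Profit=12] averages over only the 4 units with Profit=12 (Cost = 2, 1, 3, 5): Surplus = 53, 53, 53, 53, mean 53.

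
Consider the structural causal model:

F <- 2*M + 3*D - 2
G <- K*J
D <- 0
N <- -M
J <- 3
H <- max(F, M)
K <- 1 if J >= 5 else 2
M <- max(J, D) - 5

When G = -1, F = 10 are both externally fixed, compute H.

The joint intervention fixes G = -1, F = 10, removing each variable's own equation.
M = max(J, D) - 5  [with J=3, D=0]  = -2
H = max(F, M)  [with F=10, M=-2]  = 10

10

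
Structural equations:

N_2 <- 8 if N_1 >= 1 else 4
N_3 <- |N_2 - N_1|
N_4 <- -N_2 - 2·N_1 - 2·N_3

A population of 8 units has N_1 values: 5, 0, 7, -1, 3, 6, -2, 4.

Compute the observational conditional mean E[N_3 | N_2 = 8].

Observing N_2=8 restricts to units where N_2's equation naturally yields 8: N_1 ∈ {5, 7, 3, 6, 4}. In that subpopulation N_3 = 3, 1, 5, 2, 4, mean 3.

3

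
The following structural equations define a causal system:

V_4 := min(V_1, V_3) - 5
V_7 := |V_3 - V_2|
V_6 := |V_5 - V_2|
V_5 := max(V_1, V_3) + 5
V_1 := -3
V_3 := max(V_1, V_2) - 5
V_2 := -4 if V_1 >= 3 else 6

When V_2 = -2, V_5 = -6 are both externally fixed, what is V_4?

-12

The joint intervention fixes V_2 = -2, V_5 = -6, removing each variable's own equation.
V_3 = max(V_1, V_2) - 5  [with V_1=-3, V_2=-2]  = -7
V_4 = min(V_1, V_3) - 5  [with V_1=-3, V_3=-7]  = -12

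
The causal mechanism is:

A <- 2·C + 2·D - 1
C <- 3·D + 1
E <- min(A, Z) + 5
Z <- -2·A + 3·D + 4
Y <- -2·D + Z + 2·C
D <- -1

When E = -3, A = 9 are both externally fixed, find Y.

-19

Under do(E = -3, A = 9), each intervened variable's structural equation is replaced by its fixed value.
C = 3·D + 1  [with D=-1]  = -2
Z = -2·A + 3·D + 4  [with A=9, D=-1]  = -17
Y = -2·D + Z + 2·C  [with D=-1, Z=-17, C=-2]  = -19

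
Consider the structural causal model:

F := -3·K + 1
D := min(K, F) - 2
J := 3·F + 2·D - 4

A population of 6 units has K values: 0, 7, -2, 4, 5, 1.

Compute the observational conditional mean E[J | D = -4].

E[J|D=-4] averages over only the 2 units with D=-4 (K = -2, 1): J = 9, -18, mean -4.5.

-4.5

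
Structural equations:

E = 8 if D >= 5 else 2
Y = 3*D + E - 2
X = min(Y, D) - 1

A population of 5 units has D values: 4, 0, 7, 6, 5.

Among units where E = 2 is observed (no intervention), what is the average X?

E[X|E=2] averages over only the 2 units with E=2 (D = 4, 0): X = 3, -1, mean 1.

1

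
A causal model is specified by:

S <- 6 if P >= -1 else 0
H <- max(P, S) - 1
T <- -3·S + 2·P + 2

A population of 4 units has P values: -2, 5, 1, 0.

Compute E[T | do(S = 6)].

Every unit gets S=6 under the intervention. T values become -20, -6, -14, -16; E[T|do(S=6)] = -14.

-14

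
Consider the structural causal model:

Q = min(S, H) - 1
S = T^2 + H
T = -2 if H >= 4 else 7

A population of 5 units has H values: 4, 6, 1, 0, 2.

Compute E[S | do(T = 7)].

The intervention sets T=7 in all 5 units regardless of H. Recomputing S per unit gives 53, 55, 50, 49, 51; average 51.6.

51.6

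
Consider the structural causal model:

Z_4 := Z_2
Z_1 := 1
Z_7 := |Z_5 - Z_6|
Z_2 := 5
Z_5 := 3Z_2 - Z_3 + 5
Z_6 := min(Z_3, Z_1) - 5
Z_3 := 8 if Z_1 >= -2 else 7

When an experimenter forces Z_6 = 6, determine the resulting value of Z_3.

8

do(Z_6=6) replaces the equation Z_6 := min(Z_3, Z_1) - 5 with the constant Z_6 = 6.
Z_3 is not downstream of the intervention, so its value is determined by the original equations.
Z_3 = 8 if Z_1 >= -2 else 7  [with Z_1=1]  = 8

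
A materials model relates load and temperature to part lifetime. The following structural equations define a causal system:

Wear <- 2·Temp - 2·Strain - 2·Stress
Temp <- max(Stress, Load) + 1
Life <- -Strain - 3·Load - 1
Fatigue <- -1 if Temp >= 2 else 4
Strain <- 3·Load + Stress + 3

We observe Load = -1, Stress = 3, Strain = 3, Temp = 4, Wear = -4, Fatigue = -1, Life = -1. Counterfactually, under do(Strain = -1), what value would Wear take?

4

do(Strain=-1) replaces the equation Strain <- 3·Load + Stress + 3 with the constant Strain = -1.
Temp = max(Stress, Load) + 1  [with Stress=3, Load=-1]  = 4
Wear = 2·Temp - 2·Strain - 2·Stress  [with Temp=4, Strain=-1, Stress=3]  = 4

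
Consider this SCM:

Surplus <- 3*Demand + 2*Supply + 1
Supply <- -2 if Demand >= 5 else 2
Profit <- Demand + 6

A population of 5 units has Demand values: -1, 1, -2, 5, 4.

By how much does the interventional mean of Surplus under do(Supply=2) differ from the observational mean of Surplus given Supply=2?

do(Supply=2) breaks Supply's dependence on Demand. With Supply=2 fixed, Surplus across the units is 2, 8, -1, 20, 17, mean 9.2.
Observing Supply=2 restricts to units where Supply's equation naturally yields 2: Demand ∈ {-1, 1, -2, 4}. In that subpopulation Surplus = 2, 8, -1, 17, mean 6.5.
Difference = 9.2 − 6.5 = 2.7.

2.7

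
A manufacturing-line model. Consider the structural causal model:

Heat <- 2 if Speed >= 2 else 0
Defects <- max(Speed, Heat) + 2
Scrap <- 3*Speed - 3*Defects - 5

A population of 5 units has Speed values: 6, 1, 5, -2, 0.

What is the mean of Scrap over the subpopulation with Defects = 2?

E[Scrap|Defects=2] averages over only the 2 units with Defects=2 (Speed = -2, 0): Scrap = -17, -11, mean -14.

-14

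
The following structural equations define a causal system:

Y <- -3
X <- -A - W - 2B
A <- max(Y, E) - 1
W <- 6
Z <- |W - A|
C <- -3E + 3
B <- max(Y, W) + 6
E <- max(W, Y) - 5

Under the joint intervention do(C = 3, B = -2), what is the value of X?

-2

Setting C = 3, B = -2 by intervention discards those variables' equations.
E = max(W, Y) - 5  [with W=6, Y=-3]  = 1
A = max(Y, E) - 1  [with Y=-3, E=1]  = 0
X = -A - W - 2B  [with A=0, W=6, B=-2]  = -2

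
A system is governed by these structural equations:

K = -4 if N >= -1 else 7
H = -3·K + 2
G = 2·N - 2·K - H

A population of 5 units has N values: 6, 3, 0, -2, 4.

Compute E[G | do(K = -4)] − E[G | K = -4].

-2.1

The intervention sets K=-4 in all 5 units regardless of N. Recomputing G per unit gives 6, 0, -6, -10, 2; average -1.6.
Conditioning on K=-4 selects the 4 unit(s) with N ∈ {6, 3, 0, 4}. Their G values: 6, 0, -6, 2. Mean = 0.5.
Difference = -1.6 − 0.5 = -2.1.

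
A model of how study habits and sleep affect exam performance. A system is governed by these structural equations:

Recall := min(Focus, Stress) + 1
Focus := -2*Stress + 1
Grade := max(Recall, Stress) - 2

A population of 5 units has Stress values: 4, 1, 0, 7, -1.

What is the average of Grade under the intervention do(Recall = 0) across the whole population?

0.4

Every unit gets Recall=0 under the intervention. Grade values become 2, -1, -2, 5, -2; E[Grade|do(Recall=0)] = 0.4.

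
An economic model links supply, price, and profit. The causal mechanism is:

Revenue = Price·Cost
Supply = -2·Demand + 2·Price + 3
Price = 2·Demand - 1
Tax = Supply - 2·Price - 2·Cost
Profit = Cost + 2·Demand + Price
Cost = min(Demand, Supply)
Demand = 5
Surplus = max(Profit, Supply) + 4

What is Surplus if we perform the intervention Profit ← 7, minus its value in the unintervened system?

do(Profit=7) replaces the equation Profit = Cost + 2·Demand + Price with the constant Profit = 7.
Price = 2·Demand - 1  [with Demand=5]  = 9
Supply = -2·Demand + 2·Price + 3  [with Demand=5, Price=9]  = 11
Surplus = max(Profit, Supply) + 4  [with Profit=7, Supply=11]  = 15
Without intervention: Price = 2·Demand - 1  [with Demand=5]  = 9; Supply = -2·Demand + 2·Price + 3  [with Demand=5, Price=9]  = 11; Cost = min(Demand, Supply)  [with Demand=5, Supply=11]  = 5; Profit = Cost + 2·Demand + Price  [with Cost=5, Demand=5, Price=9]  = 24; Surplus = max(Profit, Supply) + 4  [with Profit=24, Supply=11]  = 28.
Change = 15 − 28 = -13.

-13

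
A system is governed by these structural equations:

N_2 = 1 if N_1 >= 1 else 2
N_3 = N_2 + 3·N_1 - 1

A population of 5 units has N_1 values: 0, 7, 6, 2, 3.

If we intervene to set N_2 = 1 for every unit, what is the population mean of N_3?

10.8

The intervention sets N_2=1 in all 5 units regardless of N_1. Recomputing N_3 per unit gives 0, 21, 18, 6, 9; average 10.8.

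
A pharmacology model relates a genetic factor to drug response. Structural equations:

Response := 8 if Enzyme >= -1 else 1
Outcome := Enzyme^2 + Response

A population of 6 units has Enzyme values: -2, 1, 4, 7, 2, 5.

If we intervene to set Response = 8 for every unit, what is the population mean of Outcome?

The intervention sets Response=8 in all 6 units regardless of Enzyme. Recomputing Outcome per unit gives 12, 9, 24, 57, 12, 33; average 24.5.

24.5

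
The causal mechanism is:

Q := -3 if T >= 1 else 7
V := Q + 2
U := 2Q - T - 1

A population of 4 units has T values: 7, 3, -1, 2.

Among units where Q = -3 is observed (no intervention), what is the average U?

-11

Conditioning on Q=-3 selects the 3 unit(s) with T ∈ {7, 3, 2}. Their U values: -14, -10, -9. Mean = -11.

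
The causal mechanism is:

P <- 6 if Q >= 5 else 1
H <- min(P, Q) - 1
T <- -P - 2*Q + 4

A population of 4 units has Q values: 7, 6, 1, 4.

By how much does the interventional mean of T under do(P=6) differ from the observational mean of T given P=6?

4

Every unit gets P=6 under the intervention. T values become -16, -14, -4, -10; E[T|do(P=6)] = -11.
Conditioning on P=6 selects the 2 unit(s) with Q ∈ {7, 6}. Their T values: -16, -14. Mean = -15.
Difference = -11 − (-15) = 4.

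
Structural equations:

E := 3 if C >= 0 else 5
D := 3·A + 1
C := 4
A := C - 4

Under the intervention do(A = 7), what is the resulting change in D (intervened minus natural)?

The intervention breaks the incoming arrows to A: A := C - 4 no longer applies, and A = 7.
D = 3·A + 1  [with A=7]  = 22
Without intervention: A = C - 4  [with C=4]  = 0; D = 3·A + 1  [with A=0]  = 1.
Change = 22 − 1 = 21.

21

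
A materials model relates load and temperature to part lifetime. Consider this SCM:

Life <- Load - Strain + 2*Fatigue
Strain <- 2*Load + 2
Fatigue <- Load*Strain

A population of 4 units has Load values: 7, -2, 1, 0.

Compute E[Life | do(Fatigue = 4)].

4.5

Every unit gets Fatigue=4 under the intervention. Life values become -1, 8, 5, 6; E[Life|do(Fatigue=4)] = 4.5.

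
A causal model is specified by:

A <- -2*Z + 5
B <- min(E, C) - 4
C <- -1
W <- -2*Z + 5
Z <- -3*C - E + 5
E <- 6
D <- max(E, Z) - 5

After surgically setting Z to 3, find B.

The intervention breaks the incoming arrows to Z: Z <- -3*C - E + 5 no longer applies, and Z = 3.
B is not downstream of the intervention, so its value is determined by the original equations.
B = min(E, C) - 4  [with E=6, C=-1]  = -5

-5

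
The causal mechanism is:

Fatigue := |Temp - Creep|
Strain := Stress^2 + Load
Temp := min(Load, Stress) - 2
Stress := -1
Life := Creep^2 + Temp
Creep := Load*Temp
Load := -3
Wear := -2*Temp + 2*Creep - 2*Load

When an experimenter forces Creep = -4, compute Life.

do(Creep=-4) replaces the equation Creep := Load*Temp with the constant Creep = -4.
Temp = min(Load, Stress) - 2  [with Load=-3, Stress=-1]  = -5
Life = Creep^2 + Temp  [with Creep=-4, Temp=-5]  = 11

11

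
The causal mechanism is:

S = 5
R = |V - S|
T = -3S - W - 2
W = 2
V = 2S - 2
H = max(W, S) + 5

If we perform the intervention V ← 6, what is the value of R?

1

The intervention breaks the incoming arrows to V: V = 2S - 2 no longer applies, and V = 6.
R = |V - S|  [with V=6, S=5]  = 1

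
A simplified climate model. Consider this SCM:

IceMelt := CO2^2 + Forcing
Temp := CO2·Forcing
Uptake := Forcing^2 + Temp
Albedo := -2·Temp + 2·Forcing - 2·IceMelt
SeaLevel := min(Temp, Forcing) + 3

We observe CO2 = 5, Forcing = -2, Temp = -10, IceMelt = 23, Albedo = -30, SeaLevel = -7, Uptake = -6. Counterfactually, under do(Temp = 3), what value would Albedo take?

-56

do(Temp=3) replaces the equation Temp := CO2·Forcing with the constant Temp = 3.
IceMelt = CO2^2 + Forcing  [with CO2=5, Forcing=-2]  = 23
Albedo = -2·Temp + 2·Forcing - 2·IceMelt  [with Temp=3, Forcing=-2, IceMelt=23]  = -56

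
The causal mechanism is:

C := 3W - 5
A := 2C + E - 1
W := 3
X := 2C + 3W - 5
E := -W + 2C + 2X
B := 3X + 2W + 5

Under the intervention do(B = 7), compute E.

do(B=7) replaces the equation B := 3X + 2W + 5 with the constant B = 7.
No directed path runs from B to E, so E keeps its natural value.
C = 3W - 5  [with W=3]  = 4
X = 2C + 3W - 5  [with C=4, W=3]  = 12
E = -W + 2C + 2X  [with W=3, C=4, X=12]  = 29

29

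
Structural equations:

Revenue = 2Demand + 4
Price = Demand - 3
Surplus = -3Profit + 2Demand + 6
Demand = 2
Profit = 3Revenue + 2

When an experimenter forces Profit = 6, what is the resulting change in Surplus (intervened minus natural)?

Intervening sets Profit = 6 and removes its equation (Profit = 3Revenue + 2).
Surplus = -3Profit + 2Demand + 6  [with Profit=6, Demand=2]  = -8
Without intervention: Revenue = 2Demand + 4  [with Demand=2]  = 8; Profit = 3Revenue + 2  [with Revenue=8]  = 26; Surplus = -3Profit + 2Demand + 6  [with Profit=26, Demand=2]  = -68.
Change = -8 − (-68) = 60.

60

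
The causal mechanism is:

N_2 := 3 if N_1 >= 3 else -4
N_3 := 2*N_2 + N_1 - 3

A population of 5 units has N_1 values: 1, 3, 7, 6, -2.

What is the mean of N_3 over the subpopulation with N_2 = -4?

-11.5

E[N_3|N_2=-4] averages over only the 2 units with N_2=-4 (N_1 = 1, -2): N_3 = -10, -13, mean -11.5.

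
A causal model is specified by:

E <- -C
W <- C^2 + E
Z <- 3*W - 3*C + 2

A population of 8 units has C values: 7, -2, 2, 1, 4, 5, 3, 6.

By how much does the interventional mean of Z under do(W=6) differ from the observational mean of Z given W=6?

-8.25

Under do(W=6), W's equation is replaced by W=6 for every unit. Per-unit Z: -1, 26, 14, 17, 8, 5, 11, 2. Mean = 10.25.
Conditioning on W=6 selects the 2 unit(s) with C ∈ {-2, 3}. Their Z values: 26, 11. Mean = 18.5.
Difference = 10.25 − 18.5 = -8.25.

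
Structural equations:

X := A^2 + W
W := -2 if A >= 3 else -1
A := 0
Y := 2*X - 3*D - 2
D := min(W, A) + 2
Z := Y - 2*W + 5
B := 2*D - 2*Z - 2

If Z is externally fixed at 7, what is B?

-14

Intervening sets Z = 7 and removes its equation (Z := Y - 2*W + 5).
W = -2 if A >= 3 else -1  [with A=0]  = -1
D = min(W, A) + 2  [with W=-1, A=0]  = 1
B = 2*D - 2*Z - 2  [with D=1, Z=7]  = -14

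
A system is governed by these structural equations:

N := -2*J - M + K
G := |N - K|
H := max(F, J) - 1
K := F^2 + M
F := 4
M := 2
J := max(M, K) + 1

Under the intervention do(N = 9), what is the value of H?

18

The intervention breaks the incoming arrows to N: N := -2*J - M + K no longer applies, and N = 9.
Since H is not a descendant of the intervened variable, it is unaffected.
K = F^2 + M  [with F=4, M=2]  = 18
J = max(M, K) + 1  [with M=2, K=18]  = 19
H = max(F, J) - 1  [with F=4, J=19]  = 18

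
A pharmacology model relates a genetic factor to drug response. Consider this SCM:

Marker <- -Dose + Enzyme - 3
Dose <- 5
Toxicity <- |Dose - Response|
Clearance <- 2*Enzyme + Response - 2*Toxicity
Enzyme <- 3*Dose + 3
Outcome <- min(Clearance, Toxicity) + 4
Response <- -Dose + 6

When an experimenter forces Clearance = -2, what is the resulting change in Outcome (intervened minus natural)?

-6

Intervening sets Clearance = -2 and removes its equation (Clearance <- 2*Enzyme + Response - 2*Toxicity).
Response = -Dose + 6  [with Dose=5]  = 1
Toxicity = |Dose - Response|  [with Dose=5, Response=1]  = 4
Outcome = min(Clearance, Toxicity) + 4  [with Clearance=-2, Toxicity=4]  = 2
Without intervention: Enzyme = 3*Dose + 3  [with Dose=5]  = 18; Response = -Dose + 6  [with Dose=5]  = 1; Toxicity = |Dose - Response|  [with Dose=5, Response=1]  = 4; Clearance = 2*Enzyme + Response - 2*Toxicity  [with Enzyme=18, Response=1, Toxicity=4]  = 29; Outcome = min(Clearance, Toxicity) + 4  [with Clearance=29, Toxicity=4]  = 8.
Change = 2 − 8 = -6.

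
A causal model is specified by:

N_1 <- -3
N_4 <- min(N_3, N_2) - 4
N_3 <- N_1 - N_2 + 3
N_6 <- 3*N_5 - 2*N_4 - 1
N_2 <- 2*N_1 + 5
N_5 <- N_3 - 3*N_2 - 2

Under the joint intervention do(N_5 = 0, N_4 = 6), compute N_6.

Setting N_5 = 0, N_4 = 6 by intervention discards those variables' equations.
N_6 = 3*N_5 - 2*N_4 - 1  [with N_5=0, N_4=6]  = -13

-13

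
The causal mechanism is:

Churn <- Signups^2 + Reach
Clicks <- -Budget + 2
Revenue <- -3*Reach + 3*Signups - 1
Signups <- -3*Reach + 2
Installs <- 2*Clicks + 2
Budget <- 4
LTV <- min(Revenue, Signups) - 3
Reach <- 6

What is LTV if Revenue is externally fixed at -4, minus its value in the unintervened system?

51

do(Revenue=-4) replaces the equation Revenue <- -3*Reach + 3*Signups - 1 with the constant Revenue = -4.
Signups = -3*Reach + 2  [with Reach=6]  = -16
LTV = min(Revenue, Signups) - 3  [with Revenue=-4, Signups=-16]  = -19
Without intervention: Signups = -3*Reach + 2  [with Reach=6]  = -16; Revenue = -3*Reach + 3*Signups - 1  [with Reach=6, Signups=-16]  = -67; LTV = min(Revenue, Signups) - 3  [with Revenue=-67, Signups=-16]  = -70.
Change = -19 − (-70) = 51.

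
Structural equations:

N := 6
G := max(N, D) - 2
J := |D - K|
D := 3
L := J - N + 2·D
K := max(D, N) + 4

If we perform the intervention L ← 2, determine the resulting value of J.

The intervention breaks the incoming arrows to L: L := J - N + 2·D no longer applies, and L = 2.
Since J is not a descendant of the intervened variable, it is unaffected.
K = max(D, N) + 4  [with D=3, N=6]  = 10
J = |D - K|  [with D=3, K=10]  = 7

7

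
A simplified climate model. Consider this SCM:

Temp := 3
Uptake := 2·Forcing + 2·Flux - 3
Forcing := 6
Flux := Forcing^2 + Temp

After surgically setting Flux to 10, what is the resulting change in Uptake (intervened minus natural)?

-58

The intervention breaks the incoming arrows to Flux: Flux := Forcing^2 + Temp no longer applies, and Flux = 10.
Uptake = 2·Forcing + 2·Flux - 3  [with Forcing=6, Flux=10]  = 29
Without intervention: Flux = Forcing^2 + Temp  [with Forcing=6, Temp=3]  = 39; Uptake = 2·Forcing + 2·Flux - 3  [with Forcing=6, Flux=39]  = 87.
Change = 29 − 87 = -58.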